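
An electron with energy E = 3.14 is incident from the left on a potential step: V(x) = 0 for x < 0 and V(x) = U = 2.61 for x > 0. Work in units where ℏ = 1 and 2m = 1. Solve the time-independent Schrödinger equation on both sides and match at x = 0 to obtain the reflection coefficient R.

R = 0.174

On each side the TISE gives plane waves with k = √(2m(E − V))/ℏ: k₁ = √(2·½·3.14) = 1.772, k₂ = √(2·½·0.53) = 0.7280.
Matching ψ and ψ′ at x = 0 gives r = (k₁ − k₂)/(k₁ + k₂), so R = r² = 0.1744 and T = 1 − R = 0.8256.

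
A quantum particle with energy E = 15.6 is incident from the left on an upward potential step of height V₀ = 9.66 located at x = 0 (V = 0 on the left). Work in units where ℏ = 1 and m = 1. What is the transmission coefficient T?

The wavenumbers are k₁ = √(2mE)/ℏ = 5.586 on the left and k₂ = √(2m(E − V₀))/ℏ = 3.447 on the right.
Matching ψ and ψ′ at x = 0 gives r = (k₁ − k₂)/(k₁ + k₂), so R = r² = 0.05608 and T = 1 − R = 0.9439.

T = 0.944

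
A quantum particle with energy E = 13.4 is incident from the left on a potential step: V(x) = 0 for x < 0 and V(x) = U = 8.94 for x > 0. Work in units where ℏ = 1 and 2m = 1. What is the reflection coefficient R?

R = 0.0720

The wavenumbers are k₁ = √(2mE)/ℏ = 3.661 on the left and k₂ = √(2m(E − U))/ℏ = 2.112 on the right.
Matching ψ and ψ′ at x = 0 gives r = (k₁ − k₂)/(k₁ + k₂), so R = r² = 0.07198 and T = 1 − R = 0.9280.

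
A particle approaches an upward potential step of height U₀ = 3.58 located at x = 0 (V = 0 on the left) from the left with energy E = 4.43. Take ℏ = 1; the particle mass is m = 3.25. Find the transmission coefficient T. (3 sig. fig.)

T = 0.847

The wavenumbers are k₁ = √(2mE)/ℏ = 5.366 on the left and k₂ = √(2m(E − U₀))/ℏ = 2.351 on the right.
Matching ψ and ψ′ at x = 0 gives r = (k₁ − k₂)/(k₁ + k₂), so R = r² = 0.1527 and T = 1 − R = 0.8473.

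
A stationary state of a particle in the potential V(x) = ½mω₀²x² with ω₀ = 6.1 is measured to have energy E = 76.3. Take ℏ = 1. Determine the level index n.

n = 12

Invert E_n = (n + ½)ℏω₀: n = E/ℏω₀ − ½ = 12.008, so n = 12.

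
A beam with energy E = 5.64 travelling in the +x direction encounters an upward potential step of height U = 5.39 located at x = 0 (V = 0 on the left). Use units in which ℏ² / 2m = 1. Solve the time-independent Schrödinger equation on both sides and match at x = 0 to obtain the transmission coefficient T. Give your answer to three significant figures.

On each side the TISE gives plane waves with k = √(2m(E − V))/ℏ: k₁ = √(2·½·5.64) = 2.375, k₂ = √(2·½·0.25) = 0.5000.
Matching ψ and ψ′ at x = 0 gives r = (k₁ − k₂)/(k₁ + k₂), so R = r² = 0.4253 and T = 1 − R = 0.5747.

T = 0.575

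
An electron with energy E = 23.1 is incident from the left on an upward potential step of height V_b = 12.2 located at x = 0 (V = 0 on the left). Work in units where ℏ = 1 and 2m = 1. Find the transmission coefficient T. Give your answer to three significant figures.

T = 0.966

On each side the TISE gives plane waves with k = √(2m(E − V))/ℏ: k₁ = √(2·½·23.1) = 4.806, k₂ = √(2·½·10.9) = 3.302.
Matching ψ and ψ′ at x = 0 gives r = (k₁ − k₂)/(k₁ + k₂), so R = r² = 0.03444 and T = 1 − R = 0.9656.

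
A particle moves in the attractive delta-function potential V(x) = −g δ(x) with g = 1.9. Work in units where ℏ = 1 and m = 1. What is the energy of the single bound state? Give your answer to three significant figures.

The bound state is ψ(x) = √κ e^{−κ|x|}. The derivative jump ψ'(0⁺) − ψ'(0⁻) = −(2mg/ℏ²)ψ(0) fixes κ = mg/ℏ² = 1.900.
Then E = −ℏ²κ²/(2m) = −mg²/(2ℏ²) = -1.805.

E = -1.81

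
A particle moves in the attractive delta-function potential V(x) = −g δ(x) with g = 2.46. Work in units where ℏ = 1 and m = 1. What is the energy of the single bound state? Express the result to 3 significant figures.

E = -3.03

The bound state is ψ(x) = √κ e^{−κ|x|}. The derivative jump ψ'(0⁺) − ψ'(0⁻) = −(2mg/ℏ²)ψ(0) fixes κ = mg/ℏ² = 2.460.
Then E = −ℏ²κ²/(2m) = −mg²/(2ℏ²) = -3.026.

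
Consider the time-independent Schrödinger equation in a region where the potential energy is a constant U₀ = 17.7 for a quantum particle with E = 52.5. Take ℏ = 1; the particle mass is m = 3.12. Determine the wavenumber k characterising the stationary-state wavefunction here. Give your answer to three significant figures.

With E > U₀ the solution is oscillatory, ψ ∝ e^{±ikx} with k = √(2m(E − U₀))/ℏ.
k = √(2 × 3.12 × 34.8) = 14.74.

k = 14.7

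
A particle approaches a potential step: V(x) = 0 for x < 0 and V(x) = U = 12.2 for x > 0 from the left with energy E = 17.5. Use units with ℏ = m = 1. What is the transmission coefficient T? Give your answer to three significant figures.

On each side the TISE gives plane waves with k = √(2m(E − V))/ℏ: k₁ = √(2·1·17.5) = 5.916, k₂ = √(2·1·5.3) = 3.256.
Matching ψ and ψ′ at x = 0 gives r = (k₁ − k₂)/(k₁ + k₂), so R = r² = 0.08413 and T = 1 − R = 0.9159.

T = 0.916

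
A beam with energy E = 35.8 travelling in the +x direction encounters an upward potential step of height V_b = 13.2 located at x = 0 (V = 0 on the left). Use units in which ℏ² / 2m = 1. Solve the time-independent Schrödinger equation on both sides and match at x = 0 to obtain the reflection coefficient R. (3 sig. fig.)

R = 0.0131

The wavenumbers are k₁ = √(2mE)/ℏ = 5.983 on the left and k₂ = √(2m(E − V_b))/ℏ = 4.754 on the right.
Matching ψ and ψ′ at x = 0 gives r = (k₁ − k₂)/(k₁ + k₂), so R = r² = 0.01311 and T = 1 − R = 0.9869.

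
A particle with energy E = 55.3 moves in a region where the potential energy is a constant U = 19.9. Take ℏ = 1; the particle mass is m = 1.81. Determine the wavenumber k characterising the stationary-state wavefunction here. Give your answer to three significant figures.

k = 11.3

With E > U the solution is oscillatory, ψ ∝ e^{±ikx} with k = √(2m(E − U))/ℏ.
k = √(2 × 1.81 × 35.4) = 11.32.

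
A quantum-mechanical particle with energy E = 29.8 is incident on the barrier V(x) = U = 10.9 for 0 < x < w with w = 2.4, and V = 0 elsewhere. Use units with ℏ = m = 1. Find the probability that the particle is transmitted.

Above the barrier the interior wavenumber is k₂ = √(2m(E − U))/ℏ = 6.148, giving phase k₂w = 14.76.
T = [1 + U² sin²(k₂w) / (4E(E − U))]⁻¹ = 1/1.035 = 0.966.

T = 0.966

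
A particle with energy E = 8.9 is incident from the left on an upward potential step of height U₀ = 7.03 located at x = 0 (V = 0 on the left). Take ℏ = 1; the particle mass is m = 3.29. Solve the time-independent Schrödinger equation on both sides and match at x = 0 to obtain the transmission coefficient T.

T = 0.862

On each side the TISE gives plane waves with k = √(2m(E − V))/ℏ: k₁ = √(2·3.29·8.9) = 7.653, k₂ = √(2·3.29·1.87) = 3.508.
Matching ψ and ψ′ at x = 0 gives r = (k₁ − k₂)/(k₁ + k₂), so R = r² = 0.1379 and T = 1 − R = 0.8621.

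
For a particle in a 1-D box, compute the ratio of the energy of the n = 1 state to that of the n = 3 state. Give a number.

E_n = n²π²ℏ²/(2mL²) so the ratio is n₂²/n₁² = 1/9 = 0.111111.

0.111111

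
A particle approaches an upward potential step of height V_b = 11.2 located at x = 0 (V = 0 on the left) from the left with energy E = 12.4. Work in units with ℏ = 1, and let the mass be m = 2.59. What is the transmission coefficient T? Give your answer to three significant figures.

The wavenumbers are k₁ = √(2mE)/ℏ = 8.014 on the left and k₂ = √(2m(E − V_b))/ℏ = 2.493 on the right.
Matching ψ and ψ′ at x = 0 gives r = (k₁ − k₂)/(k₁ + k₂), so R = r² = 0.2761 and T = 1 − R = 0.7239.

T = 0.724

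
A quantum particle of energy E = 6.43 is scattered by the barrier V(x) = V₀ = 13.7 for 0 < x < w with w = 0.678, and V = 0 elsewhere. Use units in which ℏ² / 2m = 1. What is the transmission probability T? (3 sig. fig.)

E < V₀: inside the barrier ψ ∝ e^{±κx} with κ = √(2m(V₀ − E))/ℏ = 2.696.
κw = 1.828, sinh(κw) = 3.031.
The exact tunnelling result is T⁻¹ = 1 + V₀² sinh²(κw) / [4E(V₀ − E)] = 10.22, so T = 0.0979.

T = 0.0979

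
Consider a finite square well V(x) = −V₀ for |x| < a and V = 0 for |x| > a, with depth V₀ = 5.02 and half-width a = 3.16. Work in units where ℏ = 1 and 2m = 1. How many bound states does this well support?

N = 5

Define the well-strength parameter z₀ = (a/ℏ)√(2mV₀) = 3.16 × √(2·0.5·5.02) = 7.080.
The even/odd transcendental equations gain one root per π/2 in z₀, giving N = 1 + ⌊2z₀/π⌋ = 1 + ⌊4.507⌋ = 5.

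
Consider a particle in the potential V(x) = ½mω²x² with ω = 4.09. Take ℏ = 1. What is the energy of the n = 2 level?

E = 10.2

Using E_n = (n + ½)ℏω: E_2 = 2.5 × 4.09 = 10.23.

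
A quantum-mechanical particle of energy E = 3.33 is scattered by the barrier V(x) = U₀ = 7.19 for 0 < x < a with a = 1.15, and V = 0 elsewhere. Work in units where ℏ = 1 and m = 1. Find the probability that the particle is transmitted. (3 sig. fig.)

T = 0.00665

E < U₀: inside the barrier ψ ∝ e^{±κx} with κ = √(2m(U₀ − E))/ℏ = 2.778.
κa = 3.195, sinh(κa) = 12.19.
The exact tunnelling result is T⁻¹ = 1 + U₀² sinh²(κa) / [4E(U₀ − E)] = 150.4, so T = 0.00665.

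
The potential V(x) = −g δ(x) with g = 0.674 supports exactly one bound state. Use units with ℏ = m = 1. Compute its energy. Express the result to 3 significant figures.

The bound state is ψ(x) = √κ e^{−κ|x|}. The derivative jump ψ'(0⁺) − ψ'(0⁻) = −(2mg/ℏ²)ψ(0) fixes κ = mg/ℏ² = 0.6740.
Then E = −ℏ²κ²/(2m) = −mg²/(2ℏ²) = -0.2271.

E = -0.227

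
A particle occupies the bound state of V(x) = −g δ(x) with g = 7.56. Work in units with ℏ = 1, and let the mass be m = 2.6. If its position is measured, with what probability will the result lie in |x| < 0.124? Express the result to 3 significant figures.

The normalised bound state is ψ = √κ e^{−κ|x|} with κ = mg/ℏ² = 19.66.
P(|x| < d) = ∫_{−d}^{d} κ e^{−2κ|x|} dx = 1 − e^{−2κd} = 1 − e^{−4.875} = 0.9924.

P = 0.992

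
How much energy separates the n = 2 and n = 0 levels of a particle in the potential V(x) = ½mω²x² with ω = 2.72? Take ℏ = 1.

E_n = ℏω(n + ½), so ΔE = (2 − 0) ℏω = 2 × 2.72 = 5.440.

ΔE = 5.44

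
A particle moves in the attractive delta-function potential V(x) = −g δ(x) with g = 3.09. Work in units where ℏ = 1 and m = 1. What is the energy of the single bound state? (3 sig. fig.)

For x ≠ 0 the bound state is ψ ∝ e^{−κ|x|}; integrating the TISE across the delta gives the cusp condition 2κ = 2mg/ℏ², so κ = 3.090.
Then E = −ℏ²κ²/(2m) = −mg²/(2ℏ²) = -4.774.

E = -4.77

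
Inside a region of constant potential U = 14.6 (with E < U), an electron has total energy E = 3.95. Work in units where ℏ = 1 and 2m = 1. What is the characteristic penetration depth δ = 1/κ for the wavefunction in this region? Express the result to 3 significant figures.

δ = 0.306

Since E < U the TISE in this region is ψ'' = κ²ψ with κ = √(2m(U − E))/ℏ.
κ = √(2 × 0.5 × 10.65) = 3.263. The penetration depth is δ = 1/κ = 0.306.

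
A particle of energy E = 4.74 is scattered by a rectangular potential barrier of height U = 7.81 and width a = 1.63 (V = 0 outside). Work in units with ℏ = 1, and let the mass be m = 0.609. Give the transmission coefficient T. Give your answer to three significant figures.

T = 0.00696

E < U: inside the barrier ψ ∝ e^{±κx} with κ = √(2m(U − E))/ℏ = 1.934.
κa = 3.152, sinh(κa) = 11.67.
Matching ψ, ψ′ at both faces gives T = [1 + U² sinh²(κa) / (4E(U − E))]⁻¹ = 1/143.7 = 0.00696.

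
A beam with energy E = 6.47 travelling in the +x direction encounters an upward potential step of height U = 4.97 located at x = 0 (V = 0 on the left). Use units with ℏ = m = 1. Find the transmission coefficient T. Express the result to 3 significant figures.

The wavenumbers are k₁ = √(2mE)/ℏ = 3.597 on the left and k₂ = √(2m(E − U))/ℏ = 1.732 on the right.
Continuity of ψ and ψ′ at the step yields the reflection amplitude r = (k₁ − k₂)/(k₁ + k₂) = 0.3500; thus R = |r|² = 0.1225, T = 0.8775.

T = 0.878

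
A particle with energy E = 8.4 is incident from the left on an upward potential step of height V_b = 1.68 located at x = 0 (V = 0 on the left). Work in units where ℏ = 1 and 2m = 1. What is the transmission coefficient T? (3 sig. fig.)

T = 0.997

On each side the TISE gives plane waves with k = √(2m(E − V))/ℏ: k₁ = √(2·½·8.4) = 2.898, k₂ = √(2·½·6.72) = 2.592.
Continuity of ψ and ψ′ at the step yields the reflection amplitude r = (k₁ − k₂)/(k₁ + k₂) = 0.05573; thus R = |r|² = 0.003106, T = 0.9969.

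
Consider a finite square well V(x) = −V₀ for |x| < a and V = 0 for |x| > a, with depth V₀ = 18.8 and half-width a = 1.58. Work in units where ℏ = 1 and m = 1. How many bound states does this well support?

N = 7

Define the well-strength parameter z₀ = (a/ℏ)√(2mV₀) = 1.58 × √(2·1·18.8) = 9.688.
A new bound state (alternating even/odd) appears each time z₀ passes a multiple of π/2, so N = ⌊2z₀/π⌋ + 1 = ⌊6.168⌋ + 1 = 7.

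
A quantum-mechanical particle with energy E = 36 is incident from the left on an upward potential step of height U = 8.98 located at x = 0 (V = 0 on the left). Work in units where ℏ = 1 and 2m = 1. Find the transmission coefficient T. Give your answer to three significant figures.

T = 0.995

The wavenumbers are k₁ = √(2mE)/ℏ = 6.000 on the left and k₂ = √(2m(E − U))/ℏ = 5.198 on the right.
Matching ψ and ψ′ at x = 0 gives r = (k₁ − k₂)/(k₁ + k₂), so R = r² = 0.005128 and T = 1 − R = 0.9949.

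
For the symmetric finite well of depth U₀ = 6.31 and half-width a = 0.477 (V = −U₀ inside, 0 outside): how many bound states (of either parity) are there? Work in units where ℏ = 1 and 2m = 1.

N = 1

The dimensionless depth is z₀ = a√(2mU₀)/ℏ = 0.477 × √(6.310) = 1.198.
The even/odd transcendental equations gain one root per π/2 in z₀, giving N = 1 + ⌊2z₀/π⌋ = 1 + ⌊0.7628⌋ = 1.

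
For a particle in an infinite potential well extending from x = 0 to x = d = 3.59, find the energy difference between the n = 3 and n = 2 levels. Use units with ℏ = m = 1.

ΔE = 1.91

E_n = n²π²ℏ²/(2md²), so ΔE = (3² − 2²) π²ℏ²/(2md²).
ΔE = 5 × π² / (2 × 1 × 3.59²) = 1.914.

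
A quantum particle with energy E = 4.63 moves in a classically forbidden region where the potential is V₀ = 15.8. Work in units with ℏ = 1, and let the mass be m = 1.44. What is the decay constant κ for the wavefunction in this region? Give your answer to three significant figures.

κ = 5.67

Since E < V₀ the TISE in this region is ψ'' = κ²ψ with κ = √(2m(V₀ − E))/ℏ.
κ = √(2 × 1.44 × 11.17) = 5.672.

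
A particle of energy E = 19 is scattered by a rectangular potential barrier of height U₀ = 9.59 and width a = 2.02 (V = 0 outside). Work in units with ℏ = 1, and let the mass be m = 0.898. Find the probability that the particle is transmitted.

T = 0.906

Above the barrier the interior wavenumber is k₂ = √(2m(E − U₀))/ℏ = 4.111, giving phase k₂a = 8.304.
Matching at both interfaces gives T⁻¹ = 1 + U₀² sin²(k₂a) / [4E(E − U₀)] = 1.104, hence T = 0.906.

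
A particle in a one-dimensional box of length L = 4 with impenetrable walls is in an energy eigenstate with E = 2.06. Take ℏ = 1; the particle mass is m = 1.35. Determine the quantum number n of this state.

From E_n = n²π²ℏ²/(2mL²) invert to n = √(2mL²E)/(πℏ).
n = (4/π) × √(2 × 1.35 × 2.06) = 3.003 → n = 3.

n = 3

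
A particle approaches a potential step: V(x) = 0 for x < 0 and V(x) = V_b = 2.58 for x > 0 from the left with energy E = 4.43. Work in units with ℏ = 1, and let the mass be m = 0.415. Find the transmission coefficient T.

On each side the TISE gives plane waves with k = √(2m(E − V))/ℏ: k₁ = √(2·0.415·4.43) = 1.918, k₂ = √(2·0.415·1.85) = 1.239.
Matching ψ and ψ′ at x = 0 gives r = (k₁ − k₂)/(k₁ + k₂), so R = r² = 0.04618 and T = 1 − R = 0.9538.

T = 0.954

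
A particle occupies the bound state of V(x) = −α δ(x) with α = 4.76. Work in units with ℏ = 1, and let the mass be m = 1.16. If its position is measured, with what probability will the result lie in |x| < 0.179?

The normalised bound state is ψ = √κ e^{−κ|x|} with κ = mα/ℏ² = 5.522.
P(|x| < d) = ∫_{−d}^{d} κ e^{−2κ|x|} dx = 1 − e^{−2κd} = 1 − e^{−1.977} = 0.8615.

P = 0.861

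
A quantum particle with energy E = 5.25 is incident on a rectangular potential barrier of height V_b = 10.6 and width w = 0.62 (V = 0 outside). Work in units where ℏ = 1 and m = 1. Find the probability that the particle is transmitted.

Since E < V_b the interior solution is evanescent with decay constant κ = √(2m(V_b − E))/ℏ = 3.271.
κw = 2.028, sinh(κw) = 3.734.
Matching ψ, ψ′ at both faces gives T = [1 + V_b² sinh²(κw) / (4E(V_b − E))]⁻¹ = 1/14.94 = 0.0669.

T = 0.0669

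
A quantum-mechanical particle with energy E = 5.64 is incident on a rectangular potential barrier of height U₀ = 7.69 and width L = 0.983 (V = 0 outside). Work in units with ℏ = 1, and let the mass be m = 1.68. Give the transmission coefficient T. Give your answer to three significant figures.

T = 0.0178

E < U₀: inside the barrier ψ ∝ e^{±κx} with κ = √(2m(U₀ − E))/ℏ = 2.624.
κL = 2.580, sinh(κL) = 6.560.
The exact tunnelling result is T⁻¹ = 1 + U₀² sinh²(κL) / [4E(U₀ − E)] = 56.02, so T = 0.0178.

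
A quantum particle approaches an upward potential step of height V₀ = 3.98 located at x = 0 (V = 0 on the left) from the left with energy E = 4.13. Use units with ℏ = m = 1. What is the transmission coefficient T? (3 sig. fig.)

On each side the TISE gives plane waves with k = √(2m(E − V))/ℏ: k₁ = √(2·1·4.13) = 2.874, k₂ = √(2·1·0.15) = 0.5477.
Matching ψ and ψ′ at x = 0 gives r = (k₁ − k₂)/(k₁ + k₂), so R = r² = 0.4622 and T = 1 − R = 0.5378.

T = 0.538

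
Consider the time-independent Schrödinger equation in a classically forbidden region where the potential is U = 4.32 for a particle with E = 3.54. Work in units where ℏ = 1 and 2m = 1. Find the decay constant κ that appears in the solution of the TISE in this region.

Since E < U the TISE in this region is ψ'' = κ²ψ with κ = √(2m(U − E))/ℏ.
κ = √(2 × 0.5 × 0.78) = 0.8832.

κ = 0.883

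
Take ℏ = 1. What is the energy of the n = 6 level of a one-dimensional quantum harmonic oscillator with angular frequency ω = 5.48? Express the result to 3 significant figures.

E = 35.6

The oscillator eigenvalues are E_n = ℏω(n + ½), so E_6 = 5.48 × 6.5 = 35.62.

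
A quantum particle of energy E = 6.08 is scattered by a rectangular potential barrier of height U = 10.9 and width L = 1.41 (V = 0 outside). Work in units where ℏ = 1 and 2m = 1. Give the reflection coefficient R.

R = 0.992

E < U: inside the barrier ψ ∝ e^{±κx} with κ = √(2m(U − E))/ℏ = 2.195.
κL = 3.096, sinh(κL) = 11.03.
Matching ψ, ψ′ at both faces gives T = [1 + U² sinh²(κL) / (4E(U − E))]⁻¹ = 1/124.3 = 0.00805.
R = 1 − T = 0.992.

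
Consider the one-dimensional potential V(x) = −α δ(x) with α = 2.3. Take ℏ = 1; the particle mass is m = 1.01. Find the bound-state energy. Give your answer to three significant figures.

The bound state is ψ(x) = √κ e^{−κ|x|}. The derivative jump ψ'(0⁺) − ψ'(0⁻) = −(2mα/ℏ²)ψ(0) fixes κ = mα/ℏ² = 2.323.
Then E = −ℏ²κ²/(2m) = −mα²/(2ℏ²) = -2.671.

E = -2.67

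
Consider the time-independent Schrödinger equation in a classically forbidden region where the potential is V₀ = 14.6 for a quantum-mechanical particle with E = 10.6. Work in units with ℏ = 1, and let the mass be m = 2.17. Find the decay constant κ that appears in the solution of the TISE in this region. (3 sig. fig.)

κ = 4.17

Since E < V₀ the TISE in this region is ψ'' = κ²ψ with κ = √(2m(V₀ − E))/ℏ.
κ = √(2 × 2.17 × 4) = 4.167.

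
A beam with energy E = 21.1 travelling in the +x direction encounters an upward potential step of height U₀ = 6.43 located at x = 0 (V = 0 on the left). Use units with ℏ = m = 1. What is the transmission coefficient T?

T = 0.992

On each side the TISE gives plane waves with k = √(2m(E − V))/ℏ: k₁ = √(2·1·21.1) = 6.496, k₂ = √(2·1·14.67) = 5.417.
Matching ψ and ψ′ at x = 0 gives r = (k₁ − k₂)/(k₁ + k₂), so R = r² = 0.008212 and T = 1 − R = 0.9918.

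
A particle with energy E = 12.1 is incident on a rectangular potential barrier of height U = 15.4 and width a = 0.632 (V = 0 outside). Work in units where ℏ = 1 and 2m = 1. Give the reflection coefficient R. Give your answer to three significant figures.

R = 0.749

E < U: inside the barrier ψ ∝ e^{±κx} with κ = √(2m(U − E))/ℏ = 1.817.
κa = 1.148, sinh(κa) = 1.417.
Matching ψ, ψ′ at both faces gives T = [1 + U² sinh²(κa) / (4E(U − E))]⁻¹ = 1/3.983 = 0.251.
R = 1 − T = 0.749.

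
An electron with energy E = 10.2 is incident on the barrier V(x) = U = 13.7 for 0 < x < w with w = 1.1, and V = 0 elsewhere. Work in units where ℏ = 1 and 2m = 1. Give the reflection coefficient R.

Since E < U the interior solution is evanescent with decay constant κ = √(2m(U − E))/ℏ = 1.871.
κw = 2.058, sinh(κw) = 3.851.
Matching ψ, ψ′ at both faces gives T = [1 + U² sinh²(κw) / (4E(U − E))]⁻¹ = 1/20.49 = 0.0488.
R = 1 − T = 0.951.

R = 0.951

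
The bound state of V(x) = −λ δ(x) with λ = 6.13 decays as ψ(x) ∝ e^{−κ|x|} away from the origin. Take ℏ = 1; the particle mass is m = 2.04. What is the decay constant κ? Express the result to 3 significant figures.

κ = 12.5

Integrating the TISE across x = 0 gives the cusp condition ψ'(0⁺) − ψ'(0⁻) = −(2mλ/ℏ²)ψ(0).
With ψ ∝ e^{−κ|x|} this yields −2κ = −2mλ/ℏ², so κ = mλ/ℏ² = 12.51.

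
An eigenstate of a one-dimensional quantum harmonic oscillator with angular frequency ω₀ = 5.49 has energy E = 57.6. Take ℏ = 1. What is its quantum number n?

n = 10

Invert E_n = (n + ½)ℏω₀: n = E/ℏω₀ − ½ = 9.992, so n = 10.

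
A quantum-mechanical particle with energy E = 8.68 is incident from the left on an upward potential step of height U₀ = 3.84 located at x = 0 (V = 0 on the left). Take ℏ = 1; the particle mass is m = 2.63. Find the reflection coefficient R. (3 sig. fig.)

On each side the TISE gives plane waves with k = √(2m(E − V))/ℏ: k₁ = √(2·2.63·8.68) = 6.757, k₂ = √(2·2.63·4.84) = 5.046.
Continuity of ψ and ψ′ at the step yields the reflection amplitude r = (k₁ − k₂)/(k₁ + k₂) = 0.1450; thus R = |r|² = 0.02102, T = 0.9790.

R = 0.0210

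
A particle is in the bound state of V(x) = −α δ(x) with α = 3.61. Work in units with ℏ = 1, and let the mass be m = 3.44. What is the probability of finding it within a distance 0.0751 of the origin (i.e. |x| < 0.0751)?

The normalised bound state is ψ = √κ e^{−κ|x|} with κ = mα/ℏ² = 12.42.
P(|x| < d) = ∫_{−d}^{d} κ e^{−2κ|x|} dx = 1 − e^{−2κd} = 1 − e^{−1.865} = 0.8451.

P = 0.845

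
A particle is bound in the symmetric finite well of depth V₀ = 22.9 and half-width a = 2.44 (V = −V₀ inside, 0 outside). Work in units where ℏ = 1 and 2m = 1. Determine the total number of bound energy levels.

The dimensionless depth is z₀ = a√(2mV₀)/ℏ = 2.44 × √(22.90) = 11.68.
A new bound state (alternating even/odd) appears each time z₀ passes a multiple of π/2, so N = ⌊2z₀/π⌋ + 1 = ⌊7.433⌋ + 1 = 8.

N = 8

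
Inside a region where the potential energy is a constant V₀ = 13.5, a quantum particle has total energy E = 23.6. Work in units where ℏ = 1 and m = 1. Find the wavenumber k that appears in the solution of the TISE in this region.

k = 4.49

With E > V₀ the solution is oscillatory, ψ ∝ e^{±ikx} with k = √(2m(E − V₀))/ℏ.
k = √(2 × 1 × 10.1) = 4.494.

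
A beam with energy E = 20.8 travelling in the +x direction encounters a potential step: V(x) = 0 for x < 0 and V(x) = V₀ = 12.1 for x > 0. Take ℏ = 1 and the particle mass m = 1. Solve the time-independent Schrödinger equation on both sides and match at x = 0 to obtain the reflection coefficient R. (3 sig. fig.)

R = 0.0460

The wavenumbers are k₁ = √(2mE)/ℏ = 6.450 on the left and k₂ = √(2m(E − V₀))/ℏ = 4.171 on the right.
Continuity of ψ and ψ′ at the step yields the reflection amplitude r = (k₁ − k₂)/(k₁ + k₂) = 0.2145; thus R = |r|² = 0.04602, T = 0.9540.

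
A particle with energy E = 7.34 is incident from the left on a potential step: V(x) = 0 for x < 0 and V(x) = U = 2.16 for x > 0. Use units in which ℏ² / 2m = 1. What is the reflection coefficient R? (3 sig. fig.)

On each side the TISE gives plane waves with k = √(2m(E − V))/ℏ: k₁ = √(2·½·7.34) = 2.709, k₂ = √(2·½·5.18) = 2.276.
Continuity of ψ and ψ′ at the step yields the reflection amplitude r = (k₁ − k₂)/(k₁ + k₂) = 0.08691; thus R = |r|² = 0.007554, T = 0.9924.

R = 0.00755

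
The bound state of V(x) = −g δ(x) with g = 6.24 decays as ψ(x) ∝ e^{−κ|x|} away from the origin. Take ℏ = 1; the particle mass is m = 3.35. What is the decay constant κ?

Integrate −(ℏ²/2m)ψ'' − gδ(x)ψ = Eψ from −ε to +ε: the ψ'' term gives ψ'(0⁺) − ψ'(0⁻) and the δ term gives −(2mg/ℏ²)ψ(0).
With ψ ∝ e^{−κ|x|} this yields −2κ = −2mg/ℏ², so κ = mg/ℏ² = 20.90.

κ = 20.9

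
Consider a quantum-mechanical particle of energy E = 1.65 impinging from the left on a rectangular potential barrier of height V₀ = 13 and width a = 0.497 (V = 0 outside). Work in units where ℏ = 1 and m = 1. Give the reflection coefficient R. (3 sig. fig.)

Since E < V₀ the interior solution is evanescent with decay constant κ = √(2m(V₀ − E))/ℏ = 4.764.
κa = 2.368, sinh(κa) = 5.291.
The exact tunnelling result is T⁻¹ = 1 + V₀² sinh²(κa) / [4E(V₀ − E)] = 64.15, so T = 0.0156.
R = 1 − T = 0.984.

R = 0.984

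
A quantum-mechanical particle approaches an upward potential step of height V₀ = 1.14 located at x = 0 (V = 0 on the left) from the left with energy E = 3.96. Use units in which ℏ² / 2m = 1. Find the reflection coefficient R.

On each side the TISE gives plane waves with k = √(2m(E − V))/ℏ: k₁ = √(2·½·3.96) = 1.990, k₂ = √(2·½·2.82) = 1.679.
Continuity of ψ and ψ′ at the step yields the reflection amplitude r = (k₁ − k₂)/(k₁ + k₂) = 0.08467; thus R = |r|² = 0.007170, T = 0.9928.

R = 0.00717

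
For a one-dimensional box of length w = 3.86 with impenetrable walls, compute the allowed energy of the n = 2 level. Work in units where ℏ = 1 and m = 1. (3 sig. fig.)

E = 1.32

The infinite-well eigenfunctions ψ_n = √(2/w) sin(nπx/w) vanish at both walls, giving E_n = n²π²ℏ²/(2mw²).
E_2 = 2² × π² / (2 × 1 × 3.86²) = 1.325.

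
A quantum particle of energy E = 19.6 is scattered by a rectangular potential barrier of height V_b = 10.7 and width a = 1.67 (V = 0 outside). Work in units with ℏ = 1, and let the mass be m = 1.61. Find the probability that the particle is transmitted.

T = 0.966

E > V_b: inside the barrier k₂ = √(2m(E − V_b))/ℏ = 5.353, k₂a = 8.940.
Matching at both interfaces gives T⁻¹ = 1 + V_b² sin²(k₂a) / [4E(E − V_b)] = 1.036, hence T = 0.966.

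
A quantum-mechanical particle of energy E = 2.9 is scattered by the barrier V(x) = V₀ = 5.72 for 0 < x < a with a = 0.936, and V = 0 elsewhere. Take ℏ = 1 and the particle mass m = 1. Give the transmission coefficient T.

E < V₀: inside the barrier ψ ∝ e^{±κx} with κ = √(2m(V₀ − E))/ℏ = 2.375.
κa = 2.223, sinh(κa) = 4.563.
The exact tunnelling result is T⁻¹ = 1 + V₀² sinh²(κa) / [4E(V₀ − E)] = 21.82, so T = 0.0458.

T = 0.0458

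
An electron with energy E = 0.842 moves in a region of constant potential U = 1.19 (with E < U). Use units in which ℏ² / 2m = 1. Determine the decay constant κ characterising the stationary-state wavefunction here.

Since E < U the TISE in this region is ψ'' = κ²ψ with κ = √(2m(U − E))/ℏ.
κ = √(2 × 0.5 × 0.348) = 0.5899.

κ = 0.590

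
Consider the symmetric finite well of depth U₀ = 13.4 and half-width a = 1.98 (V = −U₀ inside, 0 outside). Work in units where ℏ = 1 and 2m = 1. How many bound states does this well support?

N = 5

Define the well-strength parameter z₀ = (a/ℏ)√(2mU₀) = 1.98 × √(2·0.5·13.4) = 7.248.
The even/odd transcendental equations gain one root per π/2 in z₀, giving N = 1 + ⌊2z₀/π⌋ = 1 + ⌊4.614⌋ = 5.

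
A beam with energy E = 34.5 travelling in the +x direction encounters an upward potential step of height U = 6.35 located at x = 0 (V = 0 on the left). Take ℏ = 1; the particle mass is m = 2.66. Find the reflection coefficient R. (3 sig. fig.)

On each side the TISE gives plane waves with k = √(2m(E − V))/ℏ: k₁ = √(2·2.66·34.5) = 13.55, k₂ = √(2·2.66·28.15) = 12.24.
Matching ψ and ψ′ at x = 0 gives r = (k₁ − k₂)/(k₁ + k₂), so R = r² = 0.002582 and T = 1 − R = 0.9974.

R = 0.00258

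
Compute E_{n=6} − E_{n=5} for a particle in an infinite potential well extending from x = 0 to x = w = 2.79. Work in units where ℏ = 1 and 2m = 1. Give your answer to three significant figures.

E_n = n²π²ℏ²/(2mw²), so ΔE = (6² − 5²) π²ℏ²/(2mw²).
ΔE = 11 × π² / (2 × 0.5 × 2.79²) = 13.95.

ΔE = 13.9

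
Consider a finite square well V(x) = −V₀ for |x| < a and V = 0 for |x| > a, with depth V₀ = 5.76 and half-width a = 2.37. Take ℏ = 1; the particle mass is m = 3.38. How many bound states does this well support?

N = 10

The dimensionless depth is z₀ = a√(2mV₀)/ℏ = 2.37 × √(38.94) = 14.79.
A new bound state (alternating even/odd) appears each time z₀ passes a multiple of π/2, so N = ⌊2z₀/π⌋ + 1 = ⌊9.415⌋ + 1 = 10.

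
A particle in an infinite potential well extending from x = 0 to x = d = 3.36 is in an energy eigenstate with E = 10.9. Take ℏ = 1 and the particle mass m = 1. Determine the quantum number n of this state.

n = 5

From E_n = n²π²ℏ²/(2md²) invert to n = √(2md²E)/(πℏ).
n = (3.36/π) × √(2 × 1 × 10.9) = 4.994 → n = 5.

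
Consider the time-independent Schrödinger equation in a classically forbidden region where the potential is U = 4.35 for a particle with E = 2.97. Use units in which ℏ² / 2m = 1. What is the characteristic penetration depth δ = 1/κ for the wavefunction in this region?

δ = 0.851

Since E < U the TISE in this region is ψ'' = κ²ψ with κ = √(2m(U − E))/ℏ.
κ = √(2 × 0.5 × 1.38) = 1.175. The penetration depth is δ = 1/κ = 0.851.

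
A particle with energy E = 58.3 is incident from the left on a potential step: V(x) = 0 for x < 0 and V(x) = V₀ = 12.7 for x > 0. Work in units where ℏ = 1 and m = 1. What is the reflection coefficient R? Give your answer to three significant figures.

The wavenumbers are k₁ = √(2mE)/ℏ = 10.80 on the left and k₂ = √(2m(E − V₀))/ℏ = 9.550 on the right.
Continuity of ψ and ψ′ at the step yields the reflection amplitude r = (k₁ − k₂)/(k₁ + k₂) = 0.06135; thus R = |r|² = 0.003763, T = 0.9962.

R = 0.00376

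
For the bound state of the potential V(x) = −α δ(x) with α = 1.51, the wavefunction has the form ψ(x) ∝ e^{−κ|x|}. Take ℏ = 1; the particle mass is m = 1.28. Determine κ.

Integrate −(ℏ²/2m)ψ'' − αδ(x)ψ = Eψ from −ε to +ε: the ψ'' term gives ψ'(0⁺) − ψ'(0⁻) and the δ term gives −(2mα/ℏ²)ψ(0).
With ψ ∝ e^{−κ|x|} this yields −2κ = −2mα/ℏ², so κ = mα/ℏ² = 1.933.

κ = 1.93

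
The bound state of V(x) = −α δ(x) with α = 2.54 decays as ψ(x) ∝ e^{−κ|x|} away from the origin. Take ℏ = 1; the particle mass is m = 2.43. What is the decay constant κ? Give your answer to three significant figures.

κ = 6.17

Integrate −(ℏ²/2m)ψ'' − αδ(x)ψ = Eψ from −ε to +ε: the ψ'' term gives ψ'(0⁺) − ψ'(0⁻) and the δ term gives −(2mα/ℏ²)ψ(0).
With ψ ∝ e^{−κ|x|} this yields −2κ = −2mα/ℏ², so κ = mα/ℏ² = 6.172.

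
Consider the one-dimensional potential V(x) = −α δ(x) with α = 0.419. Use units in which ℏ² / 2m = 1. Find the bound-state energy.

The bound state is ψ(x) = √κ e^{−κ|x|}. The derivative jump ψ'(0⁺) − ψ'(0⁻) = −(2mα/ℏ²)ψ(0) fixes κ = mα/ℏ² = 0.2095.
Then E = −ℏ²κ²/(2m) = −mα²/(2ℏ²) = -0.04389.

E = -0.0439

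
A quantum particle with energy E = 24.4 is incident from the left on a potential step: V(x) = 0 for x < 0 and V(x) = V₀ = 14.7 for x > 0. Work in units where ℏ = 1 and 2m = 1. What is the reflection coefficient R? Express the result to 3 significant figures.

The wavenumbers are k₁ = √(2mE)/ℏ = 4.940 on the left and k₂ = √(2m(E − V₀))/ℏ = 3.114 on the right.
Matching ψ and ψ′ at x = 0 gives r = (k₁ − k₂)/(k₁ + k₂), so R = r² = 0.05135 and T = 1 − R = 0.9486.

R = 0.0514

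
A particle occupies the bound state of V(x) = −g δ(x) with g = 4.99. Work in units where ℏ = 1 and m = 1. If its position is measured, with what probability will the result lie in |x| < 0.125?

The normalised bound state is ψ = √κ e^{−κ|x|} with κ = mg/ℏ² = 4.990.
P(|x| < d) = ∫_{−d}^{d} κ e^{−2κ|x|} dx = 1 − e^{−2κd} = 1 − e^{−1.248} = 0.7128.

P = 0.713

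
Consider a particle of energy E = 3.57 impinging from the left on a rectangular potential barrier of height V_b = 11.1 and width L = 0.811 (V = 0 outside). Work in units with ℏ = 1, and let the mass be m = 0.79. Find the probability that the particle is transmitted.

T = 0.0129

Since E < V_b the interior solution is evanescent with decay constant κ = √(2m(V_b − E))/ℏ = 3.449.
κL = 2.797, sinh(κL) = 8.170.
Matching ψ, ψ′ at both faces gives T = [1 + V_b² sinh²(κL) / (4E(V_b − E))]⁻¹ = 1/77.48 = 0.0129.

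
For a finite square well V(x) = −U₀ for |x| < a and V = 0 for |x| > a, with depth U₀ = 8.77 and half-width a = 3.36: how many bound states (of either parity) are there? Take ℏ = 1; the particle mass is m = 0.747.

N = 8

The dimensionless depth is z₀ = a√(2mU₀)/ℏ = 3.36 × √(13.10) = 12.16.
A new bound state (alternating even/odd) appears each time z₀ passes a multiple of π/2, so N = ⌊2z₀/π⌋ + 1 = ⌊7.743⌋ + 1 = 8.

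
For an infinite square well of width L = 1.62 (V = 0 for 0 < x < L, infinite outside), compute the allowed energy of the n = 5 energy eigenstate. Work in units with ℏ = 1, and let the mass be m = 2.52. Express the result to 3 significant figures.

The infinite-well eigenfunctions ψ_n = √(2/L) sin(nπx/L) vanish at both walls, giving E_n = n²π²ℏ²/(2mL²).
E_5 = 5² × π² / (2 × 2.52 × 1.62²) = 18.65.

E = 18.7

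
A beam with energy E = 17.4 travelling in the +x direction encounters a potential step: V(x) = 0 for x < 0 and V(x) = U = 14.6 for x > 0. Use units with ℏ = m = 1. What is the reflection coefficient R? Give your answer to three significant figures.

On each side the TISE gives plane waves with k = √(2m(E − V))/ℏ: k₁ = √(2·1·17.4) = 5.899, k₂ = √(2·1·2.8) = 2.366.
Matching ψ and ψ′ at x = 0 gives r = (k₁ − k₂)/(k₁ + k₂), so R = r² = 0.1827 and T = 1 − R = 0.8173.

R = 0.183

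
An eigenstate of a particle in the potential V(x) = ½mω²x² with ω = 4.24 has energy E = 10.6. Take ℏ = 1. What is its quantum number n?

Invert E_n = (n + ½)ℏω: n = E/ℏω − ½ = 2.000, so n = 2.

n = 2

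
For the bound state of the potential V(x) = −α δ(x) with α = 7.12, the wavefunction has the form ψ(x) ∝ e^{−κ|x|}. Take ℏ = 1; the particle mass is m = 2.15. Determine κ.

Integrating the TISE across x = 0 gives the cusp condition ψ'(0⁺) − ψ'(0⁻) = −(2mα/ℏ²)ψ(0).
With ψ ∝ e^{−κ|x|} this yields −2κ = −2mα/ℏ², so κ = mα/ℏ² = 15.31.

κ = 15.3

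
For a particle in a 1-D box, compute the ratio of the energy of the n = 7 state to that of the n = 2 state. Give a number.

E_n = n²π²ℏ²/(2mL²) so the ratio is n₂²/n₁² = 49/4 = 12.25.

12.25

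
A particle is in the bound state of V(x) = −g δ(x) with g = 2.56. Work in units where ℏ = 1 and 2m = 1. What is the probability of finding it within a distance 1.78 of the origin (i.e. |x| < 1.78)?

P = 0.990

The normalised bound state is ψ = √κ e^{−κ|x|} with κ = mg/ℏ² = 1.280.
P(|x| < d) = ∫_{−d}^{d} κ e^{−2κ|x|} dx = 1 − e^{−2κd} = 1 − e^{−4.557} = 0.9895.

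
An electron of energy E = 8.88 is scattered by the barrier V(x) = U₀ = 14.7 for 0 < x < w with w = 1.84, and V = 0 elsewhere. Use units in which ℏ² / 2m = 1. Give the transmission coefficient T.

T = 0.000533

E < U₀: inside the barrier ψ ∝ e^{±κx} with κ = √(2m(U₀ − E))/ℏ = 2.412.
κw = 4.439, sinh(κw) = 42.34.
Matching ψ, ψ′ at both faces gives T = [1 + U₀² sinh²(κw) / (4E(U₀ − E))]⁻¹ = 1/1875 = 0.000533.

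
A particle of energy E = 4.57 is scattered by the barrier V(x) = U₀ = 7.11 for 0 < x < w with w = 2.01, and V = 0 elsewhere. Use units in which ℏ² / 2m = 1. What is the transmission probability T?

T = 0.00605

E < U₀: inside the barrier ψ ∝ e^{±κx} with κ = √(2m(U₀ − E))/ℏ = 1.594.
κw = 3.203, sinh(κw) = 12.29.
The exact tunnelling result is T⁻¹ = 1 + U₀² sinh²(κw) / [4E(U₀ − E)] = 165.4, so T = 0.00605.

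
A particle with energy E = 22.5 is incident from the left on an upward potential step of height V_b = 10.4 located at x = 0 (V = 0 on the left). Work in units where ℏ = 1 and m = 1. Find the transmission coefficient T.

T = 0.976

The wavenumbers are k₁ = √(2mE)/ℏ = 6.708 on the left and k₂ = √(2m(E − V_b))/ℏ = 4.919 on the right.
Matching ψ and ψ′ at x = 0 gives r = (k₁ − k₂)/(k₁ + k₂), so R = r² = 0.02367 and T = 1 − R = 0.9763.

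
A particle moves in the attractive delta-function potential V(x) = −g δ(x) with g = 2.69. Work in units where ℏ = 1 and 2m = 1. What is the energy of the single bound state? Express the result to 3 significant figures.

For x ≠ 0 the bound state is ψ ∝ e^{−κ|x|}; integrating the TISE across the delta gives the cusp condition 2κ = 2mg/ℏ², so κ = 1.345.
Then E = −ℏ²κ²/(2m) = −mg²/(2ℏ²) = -1.809.

E = -1.81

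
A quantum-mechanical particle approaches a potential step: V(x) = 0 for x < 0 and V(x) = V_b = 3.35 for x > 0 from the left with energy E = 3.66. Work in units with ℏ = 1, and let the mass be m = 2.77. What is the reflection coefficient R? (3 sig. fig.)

The wavenumbers are k₁ = √(2mE)/ℏ = 4.503 on the left and k₂ = √(2m(E − V_b))/ℏ = 1.310 on the right.
Matching ψ and ψ′ at x = 0 gives r = (k₁ − k₂)/(k₁ + k₂), so R = r² = 0.3016 and T = 1 − R = 0.6984.

R = 0.302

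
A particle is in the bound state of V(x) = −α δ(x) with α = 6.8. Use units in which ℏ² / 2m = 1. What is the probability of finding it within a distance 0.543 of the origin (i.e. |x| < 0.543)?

The normalised bound state is ψ = √κ e^{−κ|x|} with κ = mα/ℏ² = 3.400.
P(|x| < d) = ∫_{−d}^{d} κ e^{−2κ|x|} dx = 1 − e^{−2κd} = 1 − e^{−3.692} = 0.9751.

P = 0.975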